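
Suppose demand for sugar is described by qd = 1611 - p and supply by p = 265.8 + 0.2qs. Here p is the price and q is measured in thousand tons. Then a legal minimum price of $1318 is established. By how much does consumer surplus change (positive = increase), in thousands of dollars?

-585396

Rearranging supply gives qs = 5p - 1329. Without the control the market clears where 1611 - p = 5p - 1329, i.e. p* = 490 and q* = 1121.
The floor of 1318 is above the equilibrium price 490, so it binds.
At p = 1318: qd = 1611 - 1318 = 293 and qs = 5·1318 - 1329 = 5261.
Consumer surplus without the control is ½ · (1611 - 490) · 1121 = 628320.5.
With the floor, consumers buy 293 units at 1318, so CS = ½ · (1611 - 1318) · 293 = 42924.5.
Change in consumer surplus = 42924.5 - 628320.5 = -585396.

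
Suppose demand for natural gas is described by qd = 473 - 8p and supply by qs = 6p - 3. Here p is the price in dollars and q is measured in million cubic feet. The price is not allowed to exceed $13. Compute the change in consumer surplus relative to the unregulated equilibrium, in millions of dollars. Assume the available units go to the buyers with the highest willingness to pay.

In a free market, 473 - 8p = 6p - 3 gives the equilibrium p* = 34, q* = 201.
Because the ceiling (13) lies below the market-clearing price, it is binding.
At p = 13: qd = 473 - 8·13 = 369 and qs = 6·13 - 3 = 75.
Consumer surplus without the control is ½ · (59.125 - 34) · 201 = 2525.0625.
With the ceiling, 75 units are sold at 13 (assume they go to the highest-value buyers). The demand price at q = 75 is 49.75, so CS = ½ · [(59.125 - 13) + (49.75 - 13)] · 75 = 3107.8125.
Change in consumer surplus = 3107.8125 - 2525.0625 = 582.75.

582.75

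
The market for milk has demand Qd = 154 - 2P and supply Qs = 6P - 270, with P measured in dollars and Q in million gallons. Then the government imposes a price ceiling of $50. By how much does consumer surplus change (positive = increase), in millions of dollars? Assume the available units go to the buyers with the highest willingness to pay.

9

Setting quantity demanded equal to quantity supplied, 154 - 2P = 6P - 270, gives P* = 53 and Q* = 48.
Because the ceiling (50) lies below the market-clearing price, it is binding.
At P = 50: Qd = 154 - 2·50 = 54 and Qs = 6·50 - 270 = 30.
Consumer surplus without the control is ½ · (77 - 53) · 48 = 576.
With the ceiling, 30 units are sold at 50 (assume they go to the highest-value buyers). The demand price at Q = 30 is 62, so CS = ½ · [(77 - 50) + (62 - 50)] · 30 = 585.
Change in consumer surplus = 585 - 576 = 9.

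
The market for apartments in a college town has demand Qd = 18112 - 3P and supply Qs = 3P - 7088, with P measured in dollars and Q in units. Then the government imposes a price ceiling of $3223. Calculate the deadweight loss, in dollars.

2863587

In a free market, 18112 - 3P = 3P - 7088 gives the equilibrium P* = 4200, Q* = 5512.
Since 3223 < 4200, the ceiling is binding.
At P = 3223: Qd = 18112 - 3·3223 = 8443 and Qs = 3·3223 - 7088 = 2581.
Quantity traded falls to 2581. At Q = 2581 the demand price is (18112 - 2581)/3 = 5177 and the supply price is (7088 + 2581)/3 = 3223.
Deadweight loss = ½ · (5177 - 3223) · (5512 - 2581) = ½ · 1954 · 2931 = 2863587.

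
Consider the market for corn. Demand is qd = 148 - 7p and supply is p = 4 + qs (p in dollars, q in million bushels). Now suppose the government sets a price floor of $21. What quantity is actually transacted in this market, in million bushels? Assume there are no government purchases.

Rearranging supply gives qs = p - 4. Setting quantity demanded equal to quantity supplied, 148 - 7p = p - 4, gives p* = 19 and q* = 15.
Because the floor (21) lies above the market-clearing price, it is binding.
At p = 21: qd = 148 - 7·21 = 1 and qs = 21 - 4 = 17.
The quantity actually transacted is the short side, demand: 1.

1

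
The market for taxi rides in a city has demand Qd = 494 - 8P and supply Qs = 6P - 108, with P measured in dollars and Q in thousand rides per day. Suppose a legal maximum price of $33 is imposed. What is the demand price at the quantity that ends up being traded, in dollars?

Without the control the market clears where 494 - 8P = 6P - 108, i.e. P* = 43 and Q* = 150.
The ceiling of 33 is below the equilibrium price 43, so it binds.
At P = 33: Qd = 494 - 8·33 = 230 and Qs = 6·33 - 108 = 90.
Only 90 units reach the market. On the demand curve, the marginal buyer's willingness to pay at Q = 90 is (494 - 90)/8 = 50.5.

50.5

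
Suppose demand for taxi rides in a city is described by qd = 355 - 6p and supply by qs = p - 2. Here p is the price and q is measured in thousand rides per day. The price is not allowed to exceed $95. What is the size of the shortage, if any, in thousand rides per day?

Without the control the market clears where 355 - 6p = p - 2, i.e. p* = 51 and q* = 49.
Since 95 is above p* = 51, the ceiling does not bind and the free-market outcome prevails.
Since the control does not bind, there is no shortage.

0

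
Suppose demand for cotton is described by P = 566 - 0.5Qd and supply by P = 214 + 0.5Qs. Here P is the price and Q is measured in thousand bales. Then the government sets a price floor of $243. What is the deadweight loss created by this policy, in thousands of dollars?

0

Rearranging demand gives Qd = 1132 - 2P; rearranging supply gives Qs = 2P - 428. In a free market, 1132 - 2P = 2P - 428 gives the equilibrium P* = 390, Q* = 352.
Since 243 is below P* = 390, the floor does not bind and the free-market outcome prevails.
Since the control does not bind, no trades are prevented and deadweight loss is zero.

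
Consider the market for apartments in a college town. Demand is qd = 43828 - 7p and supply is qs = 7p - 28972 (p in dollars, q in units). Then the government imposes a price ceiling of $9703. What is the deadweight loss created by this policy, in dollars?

Equilibrium: 43828 - 7p = 7p - 28972, so 72800 = 14p and p* = 5200, q* = 7428.
Since 9703 is above p* = 5200, the ceiling does not bind and the free-market outcome prevails.
Since the control does not bind, no trades are prevented and deadweight loss is zero.

0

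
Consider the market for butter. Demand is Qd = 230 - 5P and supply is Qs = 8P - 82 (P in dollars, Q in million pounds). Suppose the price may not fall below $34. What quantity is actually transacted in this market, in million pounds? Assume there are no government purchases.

Without the control the market clears where 230 - 5P = 8P - 82, i.e. P* = 24 and Q* = 110.
The floor of 34 is above the equilibrium price 24, so it binds.
At P = 34: Qd = 230 - 5·34 = 60 and Qs = 8·34 - 82 = 190.
The quantity actually transacted is the short side, demand: 60.

60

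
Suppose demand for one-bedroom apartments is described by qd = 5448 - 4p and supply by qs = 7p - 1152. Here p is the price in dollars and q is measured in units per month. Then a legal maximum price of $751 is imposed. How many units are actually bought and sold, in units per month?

Setting quantity demanded equal to quantity supplied, 5448 - 4p = 7p - 1152, gives p* = 600 and q* = 3048.
Since 751 is above p* = 600, the ceiling does not bind and the free-market outcome prevails.

3048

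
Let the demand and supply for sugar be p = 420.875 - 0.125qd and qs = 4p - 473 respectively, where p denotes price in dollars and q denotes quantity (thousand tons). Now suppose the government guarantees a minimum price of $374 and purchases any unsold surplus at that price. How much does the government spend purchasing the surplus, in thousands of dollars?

242352

Rearranging demand gives qd = 3367 - 8p. Equilibrium: 3367 - 8p = 4p - 473, so 3840 = 12p and p* = 320, q* = 807.
Since 374 > 320, the floor is binding.
At p = 374: qd = 3367 - 8·374 = 375 and qs = 4·374 - 473 = 1023.
Surplus = qs - qd = 648.
Government expenditure = surplus × support price = 648 × 374 = 242352.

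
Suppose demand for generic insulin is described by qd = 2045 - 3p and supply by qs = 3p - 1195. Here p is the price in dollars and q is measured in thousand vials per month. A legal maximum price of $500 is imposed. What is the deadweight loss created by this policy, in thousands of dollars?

Setting quantity demanded equal to quantity supplied, 2045 - 3p = 3p - 1195, gives p* = 540 and q* = 425.
The ceiling of 500 is below the equilibrium price 540, so it binds.
At p = 500: qd = 2045 - 3·500 = 545 and qs = 3·500 - 1195 = 305.
Quantity traded falls to 305. At q = 305 the demand price is (2045 - 305)/3 = 580 and the supply price is (1195 + 305)/3 = 500.
Deadweight loss = ½ · (580 - 500) · (425 - 305) = ½ · 80 · 120 = 4800.

4800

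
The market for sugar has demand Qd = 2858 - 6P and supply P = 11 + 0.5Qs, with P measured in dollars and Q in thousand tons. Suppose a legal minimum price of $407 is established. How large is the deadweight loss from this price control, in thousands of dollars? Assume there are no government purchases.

Rearranging supply gives Qs = 2P - 22. In a free market, 2858 - 6P = 2P - 22 gives the equilibrium P* = 360, Q* = 698.
Since 407 > 360, the floor is binding.
At P = 407: Qd = 2858 - 6·407 = 416 and Qs = 2·407 - 22 = 792.
Quantity traded falls to 416. At Q = 416 the demand price is (2858 - 416)/6 = 407 and the supply price is (22 + 416)/2 = 219.
Deadweight loss = ½ · (407 - 219) · (698 - 416) = ½ · 188 · 282 = 26508.

26508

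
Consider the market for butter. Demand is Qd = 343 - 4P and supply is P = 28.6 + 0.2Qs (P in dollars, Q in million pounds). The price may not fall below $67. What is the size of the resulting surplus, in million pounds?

117

Rearranging supply gives Qs = 5P - 143. Setting quantity demanded equal to quantity supplied, 343 - 4P = 5P - 143, gives P* = 54 and Q* = 127.
The floor of 67 is above the equilibrium price 54, so it binds.
At P = 67: Qd = 343 - 4·67 = 75 and Qs = 5·67 - 143 = 192.
Surplus = Qs - Qd = 192 - 75 = 117.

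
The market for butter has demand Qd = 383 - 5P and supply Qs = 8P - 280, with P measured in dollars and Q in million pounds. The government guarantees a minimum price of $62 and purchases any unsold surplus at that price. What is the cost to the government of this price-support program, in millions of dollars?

8866

In a free market, 383 - 5P = 8P - 280 gives the equilibrium P* = 51, Q* = 128.
The floor of 62 is above the equilibrium price 51, so it binds.
At P = 62: Qd = 383 - 5·62 = 73 and Qs = 8·62 - 280 = 216.
Surplus = Qs - Qd = 143.
Government expenditure = surplus × support price = 143 × 62 = 8866.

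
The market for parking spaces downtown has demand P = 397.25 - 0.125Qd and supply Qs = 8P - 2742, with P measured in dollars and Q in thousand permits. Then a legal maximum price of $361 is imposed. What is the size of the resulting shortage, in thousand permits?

144

Rearranging demand gives Qd = 3178 - 8P. Equilibrium: 3178 - 8P = 8P - 2742, so 5920 = 16P and P* = 370, Q* = 218.
Since 361 < 370, the ceiling is binding.
At P = 361: Qd = 3178 - 8·361 = 290 and Qs = 8·361 - 2742 = 146.
Shortage = Qd - Qs = 290 - 146 = 144.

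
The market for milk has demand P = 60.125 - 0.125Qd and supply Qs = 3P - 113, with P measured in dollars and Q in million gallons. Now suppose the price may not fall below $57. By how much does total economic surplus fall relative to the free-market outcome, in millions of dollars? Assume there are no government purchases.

132

Rearranging demand gives Qd = 481 - 8P. Without the control the market clears where 481 - 8P = 3P - 113, i.e. P* = 54 and Q* = 49.
Because the floor (57) lies above the market-clearing price, it is binding.
At P = 57: Qd = 481 - 8·57 = 25 and Qs = 3·57 - 113 = 58.
Quantity traded falls to 25. At Q = 25 the demand price is (481 - 25)/8 = 57 and the supply price is (113 + 25)/3 = 46.
Deadweight loss = ½ · (57 - 46) · (49 - 25) = ½ · 11 · 24 = 132.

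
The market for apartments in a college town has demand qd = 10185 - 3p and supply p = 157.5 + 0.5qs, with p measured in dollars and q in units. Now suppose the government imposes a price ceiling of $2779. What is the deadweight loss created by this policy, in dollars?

0

Rearranging supply gives qs = 2p - 315. Without the control the market clears where 10185 - 3p = 2p - 315, i.e. p* = 2100 and q* = 3885.
Since 2779 is above p* = 2100, the ceiling does not bind and the free-market outcome prevails.
Since the control does not bind, no trades are prevented and deadweight loss is zero.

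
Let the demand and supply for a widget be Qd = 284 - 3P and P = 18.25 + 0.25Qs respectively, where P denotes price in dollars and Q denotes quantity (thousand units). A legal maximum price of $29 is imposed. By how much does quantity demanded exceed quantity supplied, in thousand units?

Rearranging supply gives Qs = 4P - 73. Without the control the market clears where 284 - 3P = 4P - 73, i.e. P* = 51 and Q* = 131.
Since 29 < 51, the ceiling is binding.
At P = 29: Qd = 284 - 3·29 = 197 and Qs = 4·29 - 73 = 43.
Shortage = Qd - Qs = 197 - 43 = 154.

154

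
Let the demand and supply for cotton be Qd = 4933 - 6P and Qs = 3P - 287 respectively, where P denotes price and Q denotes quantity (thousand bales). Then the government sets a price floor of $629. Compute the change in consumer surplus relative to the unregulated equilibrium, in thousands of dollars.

In a free market, 4933 - 6P = 3P - 287 gives the equilibrium P* = 580, Q* = 1453.
Because the floor (629) lies above the market-clearing price, it is binding.
At P = 629: Qd = 4933 - 6·629 = 1159 and Qs = 3·629 - 287 = 1600.
Consumer surplus without the control is ½ · (4933/6 - 580) · 1453 = 2111209/12.
With the floor, consumers buy 1159 units at 629, so CS = ½ · (4933/6 - 629) · 1159 = 1343281/12.
Change in consumer surplus = 1343281/12 - 2111209/12 = -63994.

-63994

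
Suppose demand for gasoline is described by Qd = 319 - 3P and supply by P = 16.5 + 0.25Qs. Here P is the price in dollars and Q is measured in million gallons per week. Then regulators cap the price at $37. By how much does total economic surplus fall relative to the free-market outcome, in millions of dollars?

Rearranging supply gives Qs = 4P - 66. Equilibrium: 319 - 3P = 4P - 66, so 385 = 7P and P* = 55, Q* = 154.
The ceiling of 37 is below the equilibrium price 55, so it binds.
At P = 37: Qd = 319 - 3·37 = 208 and Qs = 4·37 - 66 = 82.
Quantity traded falls to 82. At Q = 82 the demand price is (319 - 82)/3 = 79 and the supply price is (66 + 82)/4 = 37.
Deadweight loss = ½ · (79 - 37) · (154 - 82) = ½ · 42 · 72 = 1512.

1512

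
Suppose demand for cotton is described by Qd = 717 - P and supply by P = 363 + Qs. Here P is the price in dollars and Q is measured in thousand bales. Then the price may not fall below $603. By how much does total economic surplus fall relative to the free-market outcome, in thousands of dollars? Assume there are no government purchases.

Rearranging supply gives Qs = P - 363. Without the control the market clears where 717 - P = P - 363, i.e. P* = 540 and Q* = 177.
The floor of 603 is above the equilibrium price 540, so it binds.
At P = 603: Qd = 717 - 603 = 114 and Qs = 603 - 363 = 240.
Quantity traded falls to 114. At Q = 114 the demand price is 717 - 114 = 603 and the supply price is 363 + 114 = 477.
Deadweight loss = ½ · (603 - 477) · (177 - 114) = ½ · 126 · 63 = 3969.

3969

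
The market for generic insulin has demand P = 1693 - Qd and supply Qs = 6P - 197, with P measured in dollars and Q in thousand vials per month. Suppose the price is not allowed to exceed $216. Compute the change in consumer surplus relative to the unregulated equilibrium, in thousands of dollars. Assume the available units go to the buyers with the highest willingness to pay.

6858

Rearranging demand gives Qd = 1693 - P. Without the control the market clears where 1693 - P = 6P - 197, i.e. P* = 270 and Q* = 1423.
Because the ceiling (216) lies below the market-clearing price, it is binding.
At P = 216: Qd = 1693 - 216 = 1477 and Qs = 6·216 - 197 = 1099.
Consumer surplus without the control is ½ · (1693 - 270) · 1423 = 1012464.5.
With the ceiling, 1099 units are sold at 216 (assume they go to the highest-value buyers). The demand price at Q = 1099 is 594, so CS = ½ · [(1693 - 216) + (594 - 216)] · 1099 = 1019322.5.
Change in consumer surplus = 1019322.5 - 1012464.5 = 6858.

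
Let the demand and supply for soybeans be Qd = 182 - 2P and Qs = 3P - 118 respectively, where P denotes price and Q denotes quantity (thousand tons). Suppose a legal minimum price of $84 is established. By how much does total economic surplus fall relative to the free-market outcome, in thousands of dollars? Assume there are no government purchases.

Setting quantity demanded equal to quantity supplied, 182 - 2P = 3P - 118, gives P* = 60 and Q* = 62.
Since 84 > 60, the floor is binding.
At P = 84: Qd = 182 - 2·84 = 14 and Qs = 3·84 - 118 = 134.
Quantity traded falls to 14. At Q = 14 the demand price is (182 - 14)/2 = 84 and the supply price is (118 + 14)/3 = 44.
Deadweight loss = ½ · (84 - 44) · (62 - 14) = ½ · 40 · 48 = 960.

960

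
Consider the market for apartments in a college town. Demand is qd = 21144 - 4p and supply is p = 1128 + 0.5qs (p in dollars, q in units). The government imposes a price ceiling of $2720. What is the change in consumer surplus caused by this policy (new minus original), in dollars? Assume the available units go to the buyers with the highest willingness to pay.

Rearranging supply gives qs = 2p - 2256. Equilibrium: 21144 - 4p = 2p - 2256, so 23400 = 6p and p* = 3900, q* = 5544.
Since 2720 < 3900, the ceiling is binding.
At p = 2720: qd = 21144 - 4·2720 = 10264 and qs = 2·2720 - 2256 = 3184.
Consumer surplus without the control is ½ · (5286 - 3900) · 5544 = 3841992.
With the ceiling, 3184 units are sold at 2720 (assume they go to the highest-value buyers). The demand price at q = 3184 is 4490, so CS = ½ · [(5286 - 2720) + (4490 - 2720)] · 3184 = 6902912.
Change in consumer surplus = 6902912 - 3841992 = 3060920.

3060920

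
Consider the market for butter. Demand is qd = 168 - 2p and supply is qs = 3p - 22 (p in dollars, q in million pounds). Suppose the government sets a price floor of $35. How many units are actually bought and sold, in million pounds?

Setting quantity demanded equal to quantity supplied, 168 - 2p = 3p - 22, gives p* = 38 and q* = 92.
Since 35 is below p* = 38, the floor does not bind and the free-market outcome prevails.

92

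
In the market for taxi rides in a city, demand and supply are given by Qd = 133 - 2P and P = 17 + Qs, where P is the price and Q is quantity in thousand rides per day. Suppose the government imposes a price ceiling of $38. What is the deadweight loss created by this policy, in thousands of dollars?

Rearranging supply gives Qs = P - 17. Equilibrium: 133 - 2P = P - 17, so 150 = 3P and P* = 50, Q* = 33.
Because the ceiling (38) lies below the market-clearing price, it is binding.
At P = 38: Qd = 133 - 2·38 = 57 and Qs = 38 - 17 = 21.
Quantity traded falls to 21. At Q = 21 the demand price is (133 - 21)/2 = 56 and the supply price is 17 + 21 = 38.
Deadweight loss = ½ · (56 - 38) · (33 - 21) = ½ · 18 · 12 = 108.

108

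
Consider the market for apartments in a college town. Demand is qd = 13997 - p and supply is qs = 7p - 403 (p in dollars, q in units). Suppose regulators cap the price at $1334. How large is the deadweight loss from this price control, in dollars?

Without the control the market clears where 13997 - p = 7p - 403, i.e. p* = 1800 and q* = 12197.
Since 1334 < 1800, the ceiling is binding.
At p = 1334: qd = 13997 - 1334 = 12663 and qs = 7·1334 - 403 = 8935.
Quantity traded falls to 8935. At q = 8935 the demand price is 13997 - 8935 = 5062 and the supply price is (403 + 8935)/7 = 1334.
Deadweight loss = ½ · (5062 - 1334) · (12197 - 8935) = ½ · 3728 · 3262 = 6080368.

6080368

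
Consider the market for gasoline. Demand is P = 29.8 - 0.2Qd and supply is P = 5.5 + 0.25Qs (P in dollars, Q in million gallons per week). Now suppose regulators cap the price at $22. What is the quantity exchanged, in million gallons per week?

54

Rearranging demand gives Qd = 149 - 5P; rearranging supply gives Qs = 4P - 22. Equilibrium: 149 - 5P = 4P - 22, so 171 = 9P and P* = 19, Q* = 54.
The ceiling of 22 is above the equilibrium price 19, so it is not binding; the market clears at P* = 19, Q* = 54.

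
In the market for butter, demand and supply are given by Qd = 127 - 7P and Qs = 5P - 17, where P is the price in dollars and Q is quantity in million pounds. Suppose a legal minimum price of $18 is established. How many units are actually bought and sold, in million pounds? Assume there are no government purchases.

Setting quantity demanded equal to quantity supplied, 127 - 7P = 5P - 17, gives P* = 12 and Q* = 43.
Because the floor (18) lies above the market-clearing price, it is binding.
At P = 18: Qd = 127 - 7·18 = 1 and Qs = 5·18 - 17 = 73.
The quantity actually transacted is the short side, demand: 1.

1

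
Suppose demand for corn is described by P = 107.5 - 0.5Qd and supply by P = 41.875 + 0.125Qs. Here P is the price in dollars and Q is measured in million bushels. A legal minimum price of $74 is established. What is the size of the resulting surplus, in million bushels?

190

Rearranging demand gives Qd = 215 - 2P; rearranging supply gives Qs = 8P - 335. Without the control the market clears where 215 - 2P = 8P - 335, i.e. P* = 55 and Q* = 105.
Because the floor (74) lies above the market-clearing price, it is binding.
At P = 74: Qd = 215 - 2·74 = 67 and Qs = 8·74 - 335 = 257.
Surplus = Qs - Qd = 257 - 67 = 190.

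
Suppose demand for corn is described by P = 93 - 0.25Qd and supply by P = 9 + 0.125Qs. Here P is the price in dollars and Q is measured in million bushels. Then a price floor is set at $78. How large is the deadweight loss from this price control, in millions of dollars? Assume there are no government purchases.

Rearranging demand gives Qd = 372 - 4P; rearranging supply gives Qs = 8P - 72. Setting quantity demanded equal to quantity supplied, 372 - 4P = 8P - 72, gives P* = 37 and Q* = 224.
The floor of 78 is above the equilibrium price 37, so it binds.
At P = 78: Qd = 372 - 4·78 = 60 and Qs = 8·78 - 72 = 552.
Quantity traded falls to 60. At Q = 60 the demand price is (372 - 60)/4 = 78 and the supply price is (72 + 60)/8 = 16.5.
Deadweight loss = ½ · (78 - 16.5) · (224 - 60) = ½ · 61.5 · 164 = 5043.

5043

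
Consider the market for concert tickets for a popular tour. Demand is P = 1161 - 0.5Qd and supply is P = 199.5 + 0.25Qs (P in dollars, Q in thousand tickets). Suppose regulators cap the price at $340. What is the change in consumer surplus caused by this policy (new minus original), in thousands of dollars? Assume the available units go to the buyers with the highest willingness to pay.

-28440

Rearranging demand gives Qd = 2322 - 2P; rearranging supply gives Qs = 4P - 798. Setting quantity demanded equal to quantity supplied, 2322 - 2P = 4P - 798, gives P* = 520 and Q* = 1282.
The ceiling of 340 is below the equilibrium price 520, so it binds.
At P = 340: Qd = 2322 - 2·340 = 1642 and Qs = 4·340 - 798 = 562.
Consumer surplus without the control is ½ · (1161 - 520) · 1282 = 410881.
With the ceiling, 562 units are sold at 340 (assume they go to the highest-value buyers). The demand price at Q = 562 is 880, so CS = ½ · [(1161 - 340) + (880 - 340)] · 562 = 382441.
Change in consumer surplus = 382441 - 410881 = -28440.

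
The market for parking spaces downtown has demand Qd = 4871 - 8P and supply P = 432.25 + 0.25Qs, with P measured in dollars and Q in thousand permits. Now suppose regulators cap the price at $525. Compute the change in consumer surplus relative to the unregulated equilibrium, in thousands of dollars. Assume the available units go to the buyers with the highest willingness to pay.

Rearranging supply gives Qs = 4P - 1729. Without the control the market clears where 4871 - 8P = 4P - 1729, i.e. P* = 550 and Q* = 471.
The ceiling of 525 is below the equilibrium price 550, so it binds.
At P = 525: Qd = 4871 - 8·525 = 671 and Qs = 4·525 - 1729 = 371.
Consumer surplus without the control is ½ · (608.875 - 550) · 471 = 13865.0625.
With the ceiling, 371 units are sold at 525 (assume they go to the highest-value buyers). The demand price at Q = 371 is 562.5, so CS = ½ · [(608.875 - 525) + (562.5 - 525)] · 371 = 22515.0625.
Change in consumer surplus = 22515.0625 - 13865.0625 = 8650.

8650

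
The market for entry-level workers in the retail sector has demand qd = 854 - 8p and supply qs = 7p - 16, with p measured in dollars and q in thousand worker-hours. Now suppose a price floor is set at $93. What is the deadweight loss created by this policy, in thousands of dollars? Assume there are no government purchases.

10500

Without the control the market clears where 854 - 8p = 7p - 16, i.e. p* = 58 and q* = 390.
Because the floor (93) lies above the market-clearing price, it is binding.
At p = 93: qd = 854 - 8·93 = 110 and qs = 7·93 - 16 = 635.
Quantity traded falls to 110. At q = 110 the demand price is (854 - 110)/8 = 93 and the supply price is (16 + 110)/7 = 18.
Deadweight loss = ½ · (93 - 18) · (390 - 110) = ½ · 75 · 280 = 10500.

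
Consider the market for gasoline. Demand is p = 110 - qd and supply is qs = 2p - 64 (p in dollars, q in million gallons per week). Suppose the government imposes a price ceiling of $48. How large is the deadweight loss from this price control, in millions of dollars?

300

Rearranging demand gives qd = 110 - p. Without the control the market clears where 110 - p = 2p - 64, i.e. p* = 58 and q* = 52.
Since 48 < 58, the ceiling is binding.
At p = 48: qd = 110 - 48 = 62 and qs = 2·48 - 64 = 32.
Quantity traded falls to 32. At q = 32 the demand price is 110 - 32 = 78 and the supply price is (64 + 32)/2 = 48.
Deadweight loss = ½ · (78 - 48) · (52 - 32) = ½ · 30 · 20 = 300.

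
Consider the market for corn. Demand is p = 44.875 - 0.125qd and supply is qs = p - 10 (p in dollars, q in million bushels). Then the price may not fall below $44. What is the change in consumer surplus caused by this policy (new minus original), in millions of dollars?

-57

Rearranging demand gives qd = 359 - 8p. Without the control the market clears where 359 - 8p = p - 10, i.e. p* = 41 and q* = 31.
Because the floor (44) lies above the market-clearing price, it is binding.
At p = 44: qd = 359 - 8·44 = 7 and qs = 44 - 10 = 34.
Consumer surplus without the control is ½ · (44.875 - 41) · 31 = 60.0625.
With the floor, consumers buy 7 units at 44, so CS = ½ · (44.875 - 44) · 7 = 3.0625.
Change in consumer surplus = 3.0625 - 60.0625 = -57.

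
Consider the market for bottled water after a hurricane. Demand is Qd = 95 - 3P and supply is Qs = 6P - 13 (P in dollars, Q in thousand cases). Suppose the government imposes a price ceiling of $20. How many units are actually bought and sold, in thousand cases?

Setting quantity demanded equal to quantity supplied, 95 - 3P = 6P - 13, gives P* = 12 and Q* = 59.
Since 20 is above P* = 12, the ceiling does not bind and the free-market outcome prevails.

59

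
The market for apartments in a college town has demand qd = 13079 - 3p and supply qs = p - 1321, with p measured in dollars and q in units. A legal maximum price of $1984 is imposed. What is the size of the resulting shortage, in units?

6464

Equilibrium: 13079 - 3p = p - 1321, so 14400 = 4p and p* = 3600, q* = 2279.
Since 1984 < 3600, the ceiling is binding.
At p = 1984: qd = 13079 - 3·1984 = 7127 and qs = 1984 - 1321 = 663.
Shortage = qd - qs = 7127 - 663 = 6464.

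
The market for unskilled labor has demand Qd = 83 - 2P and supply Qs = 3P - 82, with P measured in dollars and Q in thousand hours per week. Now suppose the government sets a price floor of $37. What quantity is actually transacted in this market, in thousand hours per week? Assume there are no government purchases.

Setting quantity demanded equal to quantity supplied, 83 - 2P = 3P - 82, gives P* = 33 and Q* = 17.
Because the floor (37) lies above the market-clearing price, it is binding.
At P = 37: Qd = 83 - 2·37 = 9 and Qs = 3·37 - 82 = 29.
The quantity actually transacted is the short side, demand: 9.

9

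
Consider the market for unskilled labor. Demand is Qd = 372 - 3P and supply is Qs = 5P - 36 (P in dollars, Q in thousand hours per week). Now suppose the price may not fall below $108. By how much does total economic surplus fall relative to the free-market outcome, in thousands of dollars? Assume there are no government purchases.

7797.6

Without the control the market clears where 372 - 3P = 5P - 36, i.e. P* = 51 and Q* = 219.
Since 108 > 51, the floor is binding.
At P = 108: Qd = 372 - 3·108 = 48 and Qs = 5·108 - 36 = 504.
Quantity traded falls to 48. At Q = 48 the demand price is (372 - 48)/3 = 108 and the supply price is (36 + 48)/5 = 16.8.
Deadweight loss = ½ · (108 - 16.8) · (219 - 48) = ½ · 91.2 · 171 = 7797.6.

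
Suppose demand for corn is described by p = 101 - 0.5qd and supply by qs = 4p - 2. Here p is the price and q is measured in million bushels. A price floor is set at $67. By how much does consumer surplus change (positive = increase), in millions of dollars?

-3333

Rearranging demand gives qd = 202 - 2p. In a free market, 202 - 2p = 4p - 2 gives the equilibrium p* = 34, q* = 134.
Because the floor (67) lies above the market-clearing price, it is binding.
At p = 67: qd = 202 - 2·67 = 68 and qs = 4·67 - 2 = 266.
Consumer surplus without the control is ½ · (101 - 34) · 134 = 4489.
With the floor, consumers buy 68 units at 67, so CS = ½ · (101 - 67) · 68 = 1156.
Change in consumer surplus = 1156 - 4489 = -3333.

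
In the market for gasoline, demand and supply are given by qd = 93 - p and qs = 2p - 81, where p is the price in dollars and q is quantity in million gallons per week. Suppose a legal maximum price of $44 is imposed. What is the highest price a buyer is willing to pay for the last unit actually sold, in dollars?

86

Without the control the market clears where 93 - p = 2p - 81, i.e. p* = 58 and q* = 35.
Because the ceiling (44) lies below the market-clearing price, it is binding.
At p = 44: qd = 93 - 44 = 49 and qs = 2·44 - 81 = 7.
Only 7 units reach the market. On the demand curve, the marginal buyer's willingness to pay at q = 7 is (93 - 7) = 86.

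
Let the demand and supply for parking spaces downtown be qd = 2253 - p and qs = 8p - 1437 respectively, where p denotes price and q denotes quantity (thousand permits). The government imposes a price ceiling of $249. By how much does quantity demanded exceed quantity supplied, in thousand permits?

1449

Without the control the market clears where 2253 - p = 8p - 1437, i.e. p* = 410 and q* = 1843.
Because the ceiling (249) lies below the market-clearing price, it is binding.
At p = 249: qd = 2253 - 249 = 2004 and qs = 8·249 - 1437 = 555.
Shortage = qd - qs = 2004 - 555 = 1449.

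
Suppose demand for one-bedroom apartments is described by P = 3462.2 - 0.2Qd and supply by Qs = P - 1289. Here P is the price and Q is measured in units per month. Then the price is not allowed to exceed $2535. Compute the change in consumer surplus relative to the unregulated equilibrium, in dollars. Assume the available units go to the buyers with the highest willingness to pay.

Rearranging demand gives Qd = 17311 - 5P. Equilibrium: 17311 - 5P = P - 1289, so 18600 = 6P and P* = 3100, Q* = 1811.
The ceiling of 2535 is below the equilibrium price 3100, so it binds.
At P = 2535: Qd = 17311 - 5·2535 = 4636 and Qs = 2535 - 1289 = 1246.
Consumer surplus without the control is ½ · (3462.2 - 3100) · 1811 = 327972.1.
With the ceiling, 1246 units are sold at 2535 (assume they go to the highest-value buyers). The demand price at Q = 1246 is 3213, so CS = ½ · [(3462.2 - 2535) + (3213 - 2535)] · 1246 = 1000039.6.
Change in consumer surplus = 1000039.6 - 327972.1 = 672067.5.

672067.5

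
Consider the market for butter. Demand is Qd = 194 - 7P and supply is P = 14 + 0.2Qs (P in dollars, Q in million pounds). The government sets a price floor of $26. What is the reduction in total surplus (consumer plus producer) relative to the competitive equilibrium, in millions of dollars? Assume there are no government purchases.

134.4

Rearranging supply gives Qs = 5P - 70. Without the control the market clears where 194 - 7P = 5P - 70, i.e. P* = 22 and Q* = 40.
Since 26 > 22, the floor is binding.
At P = 26: Qd = 194 - 7·26 = 12 and Qs = 5·26 - 70 = 60.
Quantity traded falls to 12. At Q = 12 the demand price is (194 - 12)/7 = 26 and the supply price is (70 + 12)/5 = 16.4.
Deadweight loss = ½ · (26 - 16.4) · (40 - 12) = ½ · 9.6 · 28 = 134.4.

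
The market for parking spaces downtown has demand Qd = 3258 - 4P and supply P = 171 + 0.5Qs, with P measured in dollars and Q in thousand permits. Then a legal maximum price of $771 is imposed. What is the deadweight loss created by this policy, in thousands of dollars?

0

Rearranging supply gives Qs = 2P - 342. Equilibrium: 3258 - 4P = 2P - 342, so 3600 = 6P and P* = 600, Q* = 858.
The ceiling of 771 is above the equilibrium price 600, so it is not binding; the market clears at P* = 600, Q* = 858.
Since the control does not bind, no trades are prevented and deadweight loss is zero.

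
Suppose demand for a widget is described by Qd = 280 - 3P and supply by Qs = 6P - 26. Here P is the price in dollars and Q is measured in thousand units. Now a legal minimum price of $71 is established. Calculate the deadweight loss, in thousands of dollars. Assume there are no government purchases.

3080.25

Equilibrium: 280 - 3P = 6P - 26, so 306 = 9P and P* = 34, Q* = 178.
Since 71 > 34, the floor is binding.
At P = 71: Qd = 280 - 3·71 = 67 and Qs = 6·71 - 26 = 400.
Quantity traded falls to 67. At Q = 67 the demand price is (280 - 67)/3 = 71 and the supply price is (26 + 67)/6 = 15.5.
Deadweight loss = ½ · (71 - 15.5) · (178 - 67) = ½ · 55.5 · 111 = 3080.25.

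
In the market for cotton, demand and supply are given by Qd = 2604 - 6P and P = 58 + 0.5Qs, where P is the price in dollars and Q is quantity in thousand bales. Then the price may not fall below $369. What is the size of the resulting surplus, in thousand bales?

232

Rearranging supply gives Qs = 2P - 116. Without the control the market clears where 2604 - 6P = 2P - 116, i.e. P* = 340 and Q* = 564.
Since 369 > 340, the floor is binding.
At P = 369: Qd = 2604 - 6·369 = 390 and Qs = 2·369 - 116 = 622.
Surplus = Qs - Qd = 622 - 390 = 232.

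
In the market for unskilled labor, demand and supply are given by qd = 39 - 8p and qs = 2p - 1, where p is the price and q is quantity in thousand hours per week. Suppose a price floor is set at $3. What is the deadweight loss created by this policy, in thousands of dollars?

In a free market, 39 - 8p = 2p - 1 gives the equilibrium p* = 4, q* = 7.
Since 3 is below p* = 4, the floor does not bind and the free-market outcome prevails.
Since the control does not bind, no trades are prevented and deadweight loss is zero.

0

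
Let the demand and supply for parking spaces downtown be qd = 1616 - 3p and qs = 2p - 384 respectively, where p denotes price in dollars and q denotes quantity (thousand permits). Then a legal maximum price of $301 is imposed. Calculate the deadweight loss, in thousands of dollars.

Without the control the market clears where 1616 - 3p = 2p - 384, i.e. p* = 400 and q* = 416.
Since 301 < 400, the ceiling is binding.
At p = 301: qd = 1616 - 3·301 = 713 and qs = 2·301 - 384 = 218.
Quantity traded falls to 218. At q = 218 the demand price is (1616 - 218)/3 = 466 and the supply price is (384 + 218)/2 = 301.
Deadweight loss = ½ · (466 - 301) · (416 - 218) = ½ · 165 · 198 = 16335.

16335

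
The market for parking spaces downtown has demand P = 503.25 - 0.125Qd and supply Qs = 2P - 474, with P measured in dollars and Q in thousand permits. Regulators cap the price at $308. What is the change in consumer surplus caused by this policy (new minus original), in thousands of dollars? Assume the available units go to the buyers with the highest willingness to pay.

15123

Rearranging demand gives Qd = 4026 - 8P. Equilibrium: 4026 - 8P = 2P - 474, so 4500 = 10P and P* = 450, Q* = 426.
The ceiling of 308 is below the equilibrium price 450, so it binds.
At P = 308: Qd = 4026 - 8·308 = 1562 and Qs = 2·308 - 474 = 142.
Consumer surplus without the control is ½ · (503.25 - 450) · 426 = 11342.25.
With the ceiling, 142 units are sold at 308 (assume they go to the highest-value buyers). The demand price at Q = 142 is 485.5, so CS = ½ · [(503.25 - 308) + (485.5 - 308)] · 142 = 26465.25.
Change in consumer surplus = 26465.25 - 11342.25 = 15123.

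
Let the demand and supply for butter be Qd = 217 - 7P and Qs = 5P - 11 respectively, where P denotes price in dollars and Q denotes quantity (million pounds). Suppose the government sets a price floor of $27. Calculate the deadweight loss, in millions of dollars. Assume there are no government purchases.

In a free market, 217 - 7P = 5P - 11 gives the equilibrium P* = 19, Q* = 84.
Because the floor (27) lies above the market-clearing price, it is binding.
At P = 27: Qd = 217 - 7·27 = 28 and Qs = 5·27 - 11 = 124.
Quantity traded falls to 28. At Q = 28 the demand price is (217 - 28)/7 = 27 and the supply price is (11 + 28)/5 = 7.8.
Deadweight loss = ½ · (27 - 7.8) · (84 - 28) = ½ · 19.2 · 56 = 537.6.

537.6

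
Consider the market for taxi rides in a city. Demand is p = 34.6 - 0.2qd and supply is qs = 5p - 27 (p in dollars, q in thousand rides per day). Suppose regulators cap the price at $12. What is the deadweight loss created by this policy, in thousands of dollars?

Rearranging demand gives qd = 173 - 5p. In a free market, 173 - 5p = 5p - 27 gives the equilibrium p* = 20, q* = 73.
Because the ceiling (12) lies below the market-clearing price, it is binding.
At p = 12: qd = 173 - 5·12 = 113 and qs = 5·12 - 27 = 33.
Quantity traded falls to 33. At q = 33 the demand price is (173 - 33)/5 = 28 and the supply price is (27 + 33)/5 = 12.
Deadweight loss = ½ · (28 - 12) · (73 - 33) = ½ · 16 · 40 = 320.

320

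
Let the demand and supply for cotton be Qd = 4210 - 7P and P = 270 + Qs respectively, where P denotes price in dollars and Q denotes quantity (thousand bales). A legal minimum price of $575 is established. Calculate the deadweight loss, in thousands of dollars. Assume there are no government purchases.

Rearranging supply gives Qs = P - 270. Without the control the market clears where 4210 - 7P = P - 270, i.e. P* = 560 and Q* = 290.
Because the floor (575) lies above the market-clearing price, it is binding.
At P = 575: Qd = 4210 - 7·575 = 185 and Qs = 575 - 270 = 305.
Quantity traded falls to 185. At Q = 185 the demand price is (4210 - 185)/7 = 575 and the supply price is 270 + 185 = 455.
Deadweight loss = ½ · (575 - 455) · (290 - 185) = ½ · 120 · 105 = 6300.

6300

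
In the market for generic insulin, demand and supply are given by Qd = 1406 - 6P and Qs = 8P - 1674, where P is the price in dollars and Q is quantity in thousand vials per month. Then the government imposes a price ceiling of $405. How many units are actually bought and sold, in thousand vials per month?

In a free market, 1406 - 6P = 8P - 1674 gives the equilibrium P* = 220, Q* = 86.
Since 405 is above P* = 220, the ceiling does not bind and the free-market outcome prevails.

86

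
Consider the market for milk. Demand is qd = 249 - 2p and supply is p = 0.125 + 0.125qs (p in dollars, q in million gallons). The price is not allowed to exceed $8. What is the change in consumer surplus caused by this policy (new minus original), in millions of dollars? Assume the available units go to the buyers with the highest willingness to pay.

-3553

Rearranging supply gives qs = 8p - 1. In a free market, 249 - 2p = 8p - 1 gives the equilibrium p* = 25, q* = 199.
Since 8 < 25, the ceiling is binding.
At p = 8: qd = 249 - 2·8 = 233 and qs = 8·8 - 1 = 63.
Consumer surplus without the control is ½ · (124.5 - 25) · 199 = 9900.25.
With the ceiling, 63 units are sold at 8 (assume they go to the highest-value buyers). The demand price at q = 63 is 93, so CS = ½ · [(124.5 - 8) + (93 - 8)] · 63 = 6347.25.
Change in consumer surplus = 6347.25 - 9900.25 = -3553.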